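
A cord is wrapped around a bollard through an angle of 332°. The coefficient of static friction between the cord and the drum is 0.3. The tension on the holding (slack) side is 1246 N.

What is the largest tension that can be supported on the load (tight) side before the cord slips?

T_max ≈ 7090 N

At impending slip the capstan equation gives T₂/T₁ = e^{μβ} with β in radians.
β = 332° × π/180 = 5.794 rad.
e^{μβ} = e^{0.3×5.794} = 5.688.
T₂ = T₁ · e^{μβ} = 1246 × 5.688 = 7090 N.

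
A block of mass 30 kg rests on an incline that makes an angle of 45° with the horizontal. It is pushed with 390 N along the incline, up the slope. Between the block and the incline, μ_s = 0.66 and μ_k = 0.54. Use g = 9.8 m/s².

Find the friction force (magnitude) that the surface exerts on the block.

f ≈ 112 N (down the incline)

The normal reaction is N = m g cos θ = 207.9 N.
For equilibrium along the incline the friction force must supply f = m g sin θ − P = 207.9 − 390 = -182.1 N (positive meaning up-slope).
Maximum static friction available: μ_s N = 0.66 × 207.9 = 137.2 N.
|-182.1| exceeds 137.2 N, so the block slips up-slope; friction is kinetic, f = μ_k N = 0.54×207.9 = 112 N.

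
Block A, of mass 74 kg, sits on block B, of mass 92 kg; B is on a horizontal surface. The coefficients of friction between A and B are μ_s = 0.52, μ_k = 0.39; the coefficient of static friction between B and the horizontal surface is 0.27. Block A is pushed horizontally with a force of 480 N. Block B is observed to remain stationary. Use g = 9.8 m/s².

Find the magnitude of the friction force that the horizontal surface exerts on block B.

f ≈ 283 N

Normal force at the A–B interface: N₁ = m_A g = 725.2 N.
So the A–B interface can sustain at most μ_s N₁ = 377.1 N of static friction.
P = 480 N exceeds that limit, so A slips over B and the interface friction becomes kinetic: f₁ = μ_k N₁ = 0.39×725.2 = 283 N.
B experiences an equal 283 N forward from A (third law). B is in equilibrium, so the floor supplies f₂ = 283 N of static friction (limit μ_s(m_A+m_B)g = 439.2 N, not exceeded).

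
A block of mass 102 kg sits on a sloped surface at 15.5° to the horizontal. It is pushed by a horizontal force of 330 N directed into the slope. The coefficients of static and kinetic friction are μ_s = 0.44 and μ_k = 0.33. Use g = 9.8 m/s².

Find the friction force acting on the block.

f ≈ 50.9 N (down the incline)

Normal direction: N = m g cos θ + P sin θ = 1051 N.
Along the incline, the net driving force (taking up-slope positive) is P cos θ − m g sin θ = 318 − 267.1 = 50.87 N, so equilibrium requires friction f = -50.87 N (down-slope).
The limit of static friction is μ_s N = 462.6 N.
|f_req| = 50.87 ≤ 462.6 N → the block is in equilibrium; friction equals the required value.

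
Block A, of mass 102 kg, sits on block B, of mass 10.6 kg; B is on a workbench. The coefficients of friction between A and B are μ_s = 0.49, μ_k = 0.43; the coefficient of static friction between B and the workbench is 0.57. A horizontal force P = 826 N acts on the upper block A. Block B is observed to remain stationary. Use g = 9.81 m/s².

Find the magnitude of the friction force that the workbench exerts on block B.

f ≈ 430 N

Between the blocks, N₁ = m_A g = 1001 N.
Maximum static friction on A from B: μ_s N₁ = 0.49×1001 = 490.3 N.
Since P = 826 N > 490.3 N, A slides on B; the A–B friction is kinetic: f₁ = μ_k N₁ = 0.43×1001 = 430 N.
By Newton's third law B feels 430 N forward from A. With B stationary, the floor's static friction on B balances it: f₂ = 430 N (well within μ_s(m_A+m_B)g = 629.6 N).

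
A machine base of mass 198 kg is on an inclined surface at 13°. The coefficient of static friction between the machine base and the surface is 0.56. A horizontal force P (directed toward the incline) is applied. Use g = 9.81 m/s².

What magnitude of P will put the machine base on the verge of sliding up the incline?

At impending motion up the slope, friction acts down-slope at its limit: f = μ_s N.
Perpendicular to the incline: N = m g cos θ + P sin θ.
Along the incline: P cos θ = m g sin θ + μ_s N = m g sin θ + μ_s (m g cos θ + P sin θ).
Solving, P (cos θ − μ_s sin θ) = m g (sin θ + μ_s cos θ), so P = 198×9.81×(sin 13° + 0.56 cos 13°)/(cos 13° − 0.56 sin 13°) = 1940×0.7706/0.8484 = 1760 N.

P ≈ 1760 N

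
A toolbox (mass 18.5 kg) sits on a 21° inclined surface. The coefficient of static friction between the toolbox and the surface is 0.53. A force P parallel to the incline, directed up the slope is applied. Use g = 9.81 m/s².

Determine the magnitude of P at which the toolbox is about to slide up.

P ≈ 155 N

At impending motion up the slope, friction acts down-slope at its limit: f = μ_s N.
P is parallel to the surface, so N = m g cos θ = 169 N.
Along the incline: P = m g sin θ + μ_s N = 65 + 0.53×169 = 155 N.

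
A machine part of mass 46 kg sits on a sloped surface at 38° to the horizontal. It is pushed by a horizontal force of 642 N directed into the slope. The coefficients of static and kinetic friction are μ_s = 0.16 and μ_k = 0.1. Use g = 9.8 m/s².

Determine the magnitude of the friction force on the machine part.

Resolve perpendicular to the incline: N = m g cos θ + P sin θ = 46×9.8×cos 38° + 642×sin 38° = 750.5 N.
Along the incline, the net driving force (taking up-slope positive) is P cos θ − m g sin θ = 505.9 − 277.5 = 228.4 N, so equilibrium requires friction f = -228.4 N (down-slope).
The limit of static friction is μ_s N = 120.1 N.
|f_req| = 228.4 > 120.1 N → the machine part slides up the incline; f = μ_k N = 0.1 × 750.5 = 75 N.

f ≈ 75 N (down the incline)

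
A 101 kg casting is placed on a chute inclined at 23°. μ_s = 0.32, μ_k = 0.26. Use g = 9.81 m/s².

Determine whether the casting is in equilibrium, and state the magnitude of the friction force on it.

N = m g cos θ = 912 N.
Down-slope weight component: m g sin θ = 387 N.
μ_s N = 292 N.
387 > 292 N, so it slides; kinetic friction f = μ_k N = 0.26×912 = 237 N.

f ≈ 237 N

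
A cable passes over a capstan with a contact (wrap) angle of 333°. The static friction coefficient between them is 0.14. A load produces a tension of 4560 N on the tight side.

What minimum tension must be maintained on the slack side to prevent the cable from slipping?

T_min ≈ 2020 N

Capstan equation at impending slip: T_tight/T_slack = e^{μβ}.
β = 333° = 5.812 rad; e^{μβ} = e^{0.14×5.812} = 2.256.
T_slack = T_tight / e^{μβ} = 4560 / 2.256 = 2020 N.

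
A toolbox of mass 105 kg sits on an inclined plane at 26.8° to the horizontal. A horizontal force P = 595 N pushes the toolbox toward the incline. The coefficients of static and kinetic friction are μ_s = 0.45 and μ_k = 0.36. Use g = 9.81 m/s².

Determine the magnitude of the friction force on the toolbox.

Normal direction: N = m g cos θ + P sin θ = 1188 N.
Parallel to the incline: P cos θ − m g sin θ = 531.1 − 464.4 = 66.66 N; the friction needed to balance this is 66.66 N acting down the slope.
Maximum static friction: μ_s N = 0.45 × 1188 = 534.5 N.
Since 66.66 N is within the 534.5 N limit, the toolbox stays put and friction is exactly 66.7 N.

f ≈ 66.7 N (down the incline)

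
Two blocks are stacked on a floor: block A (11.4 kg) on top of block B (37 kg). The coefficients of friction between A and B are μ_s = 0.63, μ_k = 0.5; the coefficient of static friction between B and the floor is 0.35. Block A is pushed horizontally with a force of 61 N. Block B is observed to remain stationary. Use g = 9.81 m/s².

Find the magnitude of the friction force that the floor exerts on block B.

f ≈ 61 N

Normal force at the A–B interface: N₁ = m_A g = 111.8 N.
Maximum static friction on A from B: μ_s N₁ = 0.63×111.8 = 70.46 N.
Since P = 61 N ≤ 70.46 N, A does not slip on B; friction on A equals P = 61 N.
By Newton's third law B feels 61 N forward from A. With B stationary, the floor's static friction on B balances it: f₂ = 61 N (well within μ_s(m_A+m_B)g = 166.2 N).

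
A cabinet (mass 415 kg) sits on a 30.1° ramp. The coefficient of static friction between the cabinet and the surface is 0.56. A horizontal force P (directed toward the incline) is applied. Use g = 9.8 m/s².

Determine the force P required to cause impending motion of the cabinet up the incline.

P ≈ 6860 N

At impending motion up the slope, friction acts down-slope at its limit: f = μ_s N.
Perpendicular to the incline: N = m g cos θ + P sin θ.
Along the incline: P cos θ = m g sin θ + μ_s N = m g sin θ + μ_s (m g cos θ + P sin θ).
Solving, P (cos θ − μ_s sin θ) = m g (sin θ + μ_s cos θ), so P = 415×9.8×(sin 30.1° + 0.56 cos 30.1°)/(cos 30.1° − 0.56 sin 30.1°) = 4070×0.986/0.5843 = 6860 N.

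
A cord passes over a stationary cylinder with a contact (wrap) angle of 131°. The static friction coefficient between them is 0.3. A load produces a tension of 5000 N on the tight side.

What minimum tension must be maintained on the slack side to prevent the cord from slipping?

Capstan equation at impending slip: T_tight/T_slack = e^{μβ}.
β = 131° = 2.286 rad; e^{μβ} = e^{0.3×2.286} = 1.986.
T_slack = T_tight / e^{μβ} = 5000 / 1.986 = 2520 N.

T_min ≈ 2520 N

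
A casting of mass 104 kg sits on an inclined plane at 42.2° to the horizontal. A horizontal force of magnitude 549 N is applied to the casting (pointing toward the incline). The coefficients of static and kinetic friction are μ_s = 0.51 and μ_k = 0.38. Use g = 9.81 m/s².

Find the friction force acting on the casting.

f ≈ 279 N (up the incline)

Normal direction: N = m g cos θ + P sin θ = 1125 N.
Parallel to the incline: P cos θ − m g sin θ = 406.7 − 685.3 = -278.6 N; the friction needed to balance this is 278.6 N acting up the slope.
Maximum static friction: μ_s N = 0.51 × 1125 = 573.5 N.
Since 278.6 N is within the 573.5 N limit, the casting stays put and friction is exactly 279 N.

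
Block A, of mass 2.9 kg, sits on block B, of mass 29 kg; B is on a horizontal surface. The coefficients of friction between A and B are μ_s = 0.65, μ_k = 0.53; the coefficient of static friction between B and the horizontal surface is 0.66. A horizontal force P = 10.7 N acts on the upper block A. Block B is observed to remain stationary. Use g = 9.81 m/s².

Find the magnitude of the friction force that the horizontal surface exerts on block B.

f ≈ 10.7 N

Between the blocks, N₁ = m_A g = 28.45 N.
So the A–B interface can sustain at most μ_s N₁ = 18.49 N of static friction.
P = 10.7 N is within that limit, so A and B move together (both at rest); the A–B friction is simply f₁ = P = 10.7 N.
By Newton's third law B feels 10.7 N forward from A. With B stationary, the floor's static friction on B balances it: f₂ = 10.7 N (well within μ_s(m_A+m_B)g = 206.5 N).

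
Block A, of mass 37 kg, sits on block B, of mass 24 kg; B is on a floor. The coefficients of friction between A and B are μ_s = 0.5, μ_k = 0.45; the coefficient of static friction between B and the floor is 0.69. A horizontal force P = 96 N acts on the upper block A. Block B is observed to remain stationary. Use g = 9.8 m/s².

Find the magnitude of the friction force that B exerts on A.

f ≈ 96 N

Normal force at the A–B interface: N₁ = m_A g = 362.6 N.
So the A–B interface can sustain at most μ_s N₁ = 181.3 N of static friction.
P = 96 N is within that limit, so A and B move together (both at rest); the A–B friction is simply f₁ = P = 96 N.
By Newton's third law B feels 96 N forward from A. With B stationary, the floor's static friction on B balances it: f₂ = 96 N (well within μ_s(m_A+m_B)g = 412.5 N).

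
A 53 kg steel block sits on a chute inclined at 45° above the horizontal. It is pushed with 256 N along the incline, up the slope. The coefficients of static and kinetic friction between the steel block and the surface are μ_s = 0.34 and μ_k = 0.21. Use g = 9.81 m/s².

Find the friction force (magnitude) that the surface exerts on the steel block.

Normal force: N = m g cos θ = 53 × 9.81 × cos 45° = 367.6 N.
Parallel to the incline, ΣF = 0 gives f = m g sin θ − P = 367.6 − 256 = 111.6 N (up-slope positive).
Maximum static friction available: μ_s N = 0.34 × 367.6 = 125 N.
Since |111.6| ≤ 125 N, the steel block remains in static equilibrium and friction takes exactly the required value.

f ≈ 112 N (up the incline)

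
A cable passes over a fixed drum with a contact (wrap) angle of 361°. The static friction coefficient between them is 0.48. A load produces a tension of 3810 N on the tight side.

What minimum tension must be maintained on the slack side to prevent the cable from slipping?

T_min ≈ 185 N

Capstan equation at impending slip: T_tight/T_slack = e^{μβ}.
β = 361° = 6.301 rad; e^{μβ} = e^{0.48×6.301} = 20.58.
T_slack = T_tight / e^{μβ} = 3810 / 20.58 = 185 N.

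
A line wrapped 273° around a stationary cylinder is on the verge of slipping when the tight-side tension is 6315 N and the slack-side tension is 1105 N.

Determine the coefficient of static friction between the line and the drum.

μ ≈ 0.366

T₂/T₁ = e^{μβ} → μ = ln(T₂/T₁)/β.
β = 273° = 4.765 rad.
μ = ln(6315/1105)/4.765 = ln(5.715)/4.765 = 0.366.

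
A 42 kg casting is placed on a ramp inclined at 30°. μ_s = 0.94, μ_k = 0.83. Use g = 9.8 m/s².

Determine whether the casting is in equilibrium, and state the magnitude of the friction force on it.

N = m g cos θ = 356 N.
Down-slope weight component: m g sin θ = 206 N.
μ_s N = 335 N.
206 ≤ 335 N, so it stays put; friction = 206 N.

f ≈ 206 N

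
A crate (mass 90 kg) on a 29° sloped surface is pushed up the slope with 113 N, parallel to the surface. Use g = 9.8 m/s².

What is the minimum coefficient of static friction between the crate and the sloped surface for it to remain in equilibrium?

μ_s,min ≈ 0.408

N = m g cos θ = 771.4 N.
Friction must make up the shortfall along the incline: f = m g sin θ − P = 427.6 − 113 = 314.6 N.
At the threshold f = μ_s N, so μ_s,min = 314.6/771.4 = 0.408.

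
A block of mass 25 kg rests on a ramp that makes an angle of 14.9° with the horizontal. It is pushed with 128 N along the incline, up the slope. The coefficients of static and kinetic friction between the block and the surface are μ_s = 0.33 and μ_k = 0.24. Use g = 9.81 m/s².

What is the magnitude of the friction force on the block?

Normal force: N = m g cos θ = 25 × 9.81 × cos 14.9° = 237 N.
The friction needed for equilibrium is m g sin θ − P = 63.06 − 128 = -64.94 N, measured positive up-slope.
The static-friction ceiling is μ_s N = 0.33 × 237 = 78.21 N.
Since |-64.94| ≤ 78.21 N, static friction is sufficient; f equals the required value, not μ_s N.

f ≈ 64.9 N (down the incline)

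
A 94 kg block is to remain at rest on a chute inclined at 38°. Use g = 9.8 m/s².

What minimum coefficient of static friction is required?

At the slip threshold m g sin θ = μ_s m g cos θ, so μ_s,min = tan θ.
μ_s,min = tan 38° = 0.781.

μ_s,min ≈ 0.781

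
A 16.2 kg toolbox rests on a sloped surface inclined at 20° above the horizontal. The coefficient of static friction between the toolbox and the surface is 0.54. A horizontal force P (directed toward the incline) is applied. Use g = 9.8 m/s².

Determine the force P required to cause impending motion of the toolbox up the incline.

At impending motion up the slope, friction acts down-slope at its limit: f = μ_s N.
Perpendicular to the incline: N = m g cos θ + P sin θ.
Along the incline: P cos θ = m g sin θ + μ_s N = m g sin θ + μ_s (m g cos θ + P sin θ).
Solving, P (cos θ − μ_s sin θ) = m g (sin θ + μ_s cos θ), so P = 16.2×9.8×(sin 20° + 0.54 cos 20°)/(cos 20° − 0.54 sin 20°) = 159×0.8495/0.755 = 179 N.

P ≈ 179 N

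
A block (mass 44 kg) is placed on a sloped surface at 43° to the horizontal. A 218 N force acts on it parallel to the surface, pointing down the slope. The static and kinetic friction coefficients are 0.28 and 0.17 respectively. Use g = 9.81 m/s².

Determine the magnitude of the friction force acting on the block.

f ≈ 53.7 N (up the incline)

Perpendicular to the surface, N = m g cos θ = 44·9.81·cos 43° = 315.7 N.
The friction needed for equilibrium is m g sin θ + P = 294.4 + 218 = 512.4 N, measured positive up-slope.
The static-friction ceiling is μ_s N = 0.28 × 315.7 = 88.39 N.
Since |512.4| > 88.39 N, static friction cannot hold it; the block slides down the incline and kinetic friction applies: f = μ_k N = 0.17 × 315.7 = 53.7 N.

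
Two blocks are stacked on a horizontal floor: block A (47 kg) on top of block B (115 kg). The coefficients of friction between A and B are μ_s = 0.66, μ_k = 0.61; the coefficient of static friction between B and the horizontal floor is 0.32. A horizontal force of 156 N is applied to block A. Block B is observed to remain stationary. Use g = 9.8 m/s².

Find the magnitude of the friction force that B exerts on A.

The normal force B exerts on A is simply A's weight, N₁ = 460.6 N.
So the A–B interface can sustain at most μ_s N₁ = 304 N of static friction.
P = 156 N is within that limit, so A and B move together (both at rest); the A–B friction is simply f₁ = P = 156 N.
B experiences an equal 156 N forward from A (third law). B is in equilibrium, so the floor supplies f₂ = 156 N of static friction (limit μ_s(m_A+m_B)g = 508 N, not exceeded).

f ≈ 156 N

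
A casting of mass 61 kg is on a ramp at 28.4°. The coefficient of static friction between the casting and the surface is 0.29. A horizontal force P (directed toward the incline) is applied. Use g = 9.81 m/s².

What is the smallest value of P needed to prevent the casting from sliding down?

The casting tends to slide down (tan θ > μ_s), so at the point of impending slip friction acts up-slope at its limit: f = μ_s N.
Perpendicular to the incline: N = m g cos θ + P sin θ.
Along the incline: P cos θ + μ_s N = m g sin θ, i.e. P cos θ + μ_s (m g cos θ + P sin θ) = m g sin θ.
Solving, P (cos θ + μ_s sin θ) = m g (sin θ − μ_s cos θ), so P = 598×0.2205/1.018 = 130 N.

P_min ≈ 130 N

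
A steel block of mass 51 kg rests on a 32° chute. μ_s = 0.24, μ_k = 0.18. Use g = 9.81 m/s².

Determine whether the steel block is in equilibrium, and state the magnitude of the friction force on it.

N = m g cos θ = 424 N.
Down-slope weight component: m g sin θ = 265 N.
μ_s N = 102 N.
265 > 102 N, so it slides; kinetic friction f = μ_k N = 0.18×424 = 76.4 N.

f ≈ 76.4 N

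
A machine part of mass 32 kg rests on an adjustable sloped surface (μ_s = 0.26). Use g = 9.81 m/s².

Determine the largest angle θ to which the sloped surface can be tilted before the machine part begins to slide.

At the slip threshold, m g sin θ = μ_s · m g cos θ, so tan θ = μ_s.
θ_max = arctan(0.26) = 14.6°.

θ_max ≈ 14.6°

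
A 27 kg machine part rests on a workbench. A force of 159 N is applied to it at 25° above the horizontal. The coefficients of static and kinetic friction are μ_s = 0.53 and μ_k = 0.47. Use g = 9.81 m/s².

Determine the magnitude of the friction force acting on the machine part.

N = m g − P sin α = 264.9 − 159×sin 25° = 197.7 N.
For equilibrium, f = P cos α = 159×cos 25° = 144.1 N.
The static-friction limit is μ_s N = 104.8 N.
144.1 > 104.8 N → the machine part slides; f = μ_k N = 0.47×197.7 = 92.9 N.

f ≈ 92.9 N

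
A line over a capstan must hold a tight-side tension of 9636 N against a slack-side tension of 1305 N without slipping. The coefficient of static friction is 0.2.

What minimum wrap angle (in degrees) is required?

β_min ≈ 573°

T₂/T₁ = e^{μβ} → β = ln(T₂/T₁)/μ.
β = ln(9636/1305)/0.2 = 1.999/0.2 = 9.997 rad.
In degrees: β = 9.997 × 180/π = 573°.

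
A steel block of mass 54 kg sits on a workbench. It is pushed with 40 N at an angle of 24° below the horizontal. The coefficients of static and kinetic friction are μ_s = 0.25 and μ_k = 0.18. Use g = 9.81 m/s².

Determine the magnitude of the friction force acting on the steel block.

f ≈ 36.5 N

Vertical equilibrium gives N = m g + P sin α = 546 N.
For equilibrium, f = P cos α = 40×cos 24° = 36.54 N.
μ_s N = 0.25 × 546 = 136.5 N.
36.54 ≤ 136.5 N → static; friction equals the required 36.5 N.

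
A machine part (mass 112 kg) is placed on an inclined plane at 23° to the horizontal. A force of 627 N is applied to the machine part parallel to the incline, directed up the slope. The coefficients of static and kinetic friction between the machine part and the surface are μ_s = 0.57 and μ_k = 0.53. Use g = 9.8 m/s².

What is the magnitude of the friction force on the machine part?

f ≈ 198 N (down the incline)

The normal reaction is N = m g cos θ = 1010 N.
For equilibrium along the incline the friction force must supply f = m g sin θ − P = 428.9 − 627 = -198.1 N (positive meaning up-slope).
Maximum static friction available: μ_s N = 0.57 × 1010 = 575.9 N.
Since |-198.1| ≤ 575.9 N, the machine part remains in static equilibrium and friction takes exactly the required value.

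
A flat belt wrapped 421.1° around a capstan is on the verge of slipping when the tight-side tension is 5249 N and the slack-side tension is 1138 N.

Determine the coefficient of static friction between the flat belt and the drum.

μ ≈ 0.208

T₂/T₁ = e^{μβ} → μ = ln(T₂/T₁)/β.
β = 421.1° = 7.35 rad.
μ = ln(5249/1138)/7.35 = ln(4.612)/7.35 = 0.208.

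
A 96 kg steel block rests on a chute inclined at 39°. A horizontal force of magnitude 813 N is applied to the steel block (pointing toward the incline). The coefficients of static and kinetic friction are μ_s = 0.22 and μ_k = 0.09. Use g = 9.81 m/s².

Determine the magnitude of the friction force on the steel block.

Normal direction: N = m g cos θ + P sin θ = 1244 N.
Along the incline, the net driving force (taking up-slope positive) is P cos θ − m g sin θ = 631.8 − 592.7 = 39.15 N, so equilibrium requires friction f = -39.15 N (down-slope).
Maximum static friction: μ_s N = 0.22 × 1244 = 273.6 N.
Since 39.15 N is within the 273.6 N limit, the steel block stays put and friction is exactly 39.2 N.

f ≈ 39.2 N (down the incline)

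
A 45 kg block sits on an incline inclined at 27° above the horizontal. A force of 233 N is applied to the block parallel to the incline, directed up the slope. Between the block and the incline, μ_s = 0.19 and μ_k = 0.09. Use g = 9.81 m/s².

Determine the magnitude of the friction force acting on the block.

f ≈ 32.6 N (down the incline)

The normal reaction is N = m g cos θ = 393.3 N.
Parallel to the incline, ΣF = 0 gives f = m g sin θ − P = 200.4 − 233 = -32.59 N (up-slope positive).
Static friction can supply at most μ_s N = 74.73 N.
Since |-32.59| ≤ 74.73 N, static friction is sufficient; f equals the required value, not μ_s N.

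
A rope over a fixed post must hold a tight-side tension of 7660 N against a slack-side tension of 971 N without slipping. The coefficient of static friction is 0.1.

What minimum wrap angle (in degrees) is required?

T₂/T₁ = e^{μβ} → β = ln(T₂/T₁)/μ.
β = ln(7660/971)/0.1 = 2.065/0.1 = 20.65 rad.
In degrees: β = 20.65 × 180/π = 1180°.

β_min ≈ 1180°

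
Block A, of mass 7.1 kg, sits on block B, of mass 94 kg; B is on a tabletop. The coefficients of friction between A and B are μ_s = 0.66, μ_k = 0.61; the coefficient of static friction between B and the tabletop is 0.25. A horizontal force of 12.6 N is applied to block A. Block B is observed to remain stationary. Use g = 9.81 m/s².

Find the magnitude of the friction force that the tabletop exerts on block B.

Normal force at the A–B interface: N₁ = m_A g = 69.65 N.
Maximum static friction on A from B: μ_s N₁ = 0.66×69.65 = 45.97 N.
Since P = 12.6 N ≤ 45.97 N, A does not slip on B; friction on A equals P = 12.6 N.
By Newton's third law B feels 12.6 N forward from A. With B stationary, the floor's static friction on B balances it: f₂ = 12.6 N (well within μ_s(m_A+m_B)g = 247.9 N).

f ≈ 12.6 N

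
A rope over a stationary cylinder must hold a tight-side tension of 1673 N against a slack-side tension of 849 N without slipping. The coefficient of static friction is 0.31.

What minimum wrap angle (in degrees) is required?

β_min ≈ 125°

T₂/T₁ = e^{μβ} → β = ln(T₂/T₁)/μ.
β = ln(1673/849)/0.31 = 0.6783/0.31 = 2.188 rad.
In degrees: β = 2.188 × 180/π = 125°.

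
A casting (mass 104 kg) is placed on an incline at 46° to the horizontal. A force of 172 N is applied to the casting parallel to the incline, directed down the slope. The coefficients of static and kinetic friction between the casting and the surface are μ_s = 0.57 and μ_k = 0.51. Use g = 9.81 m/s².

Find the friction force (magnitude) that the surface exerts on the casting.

f ≈ 361 N (up the incline)

Perpendicular to the surface, N = m g cos θ = 104·9.81·cos 46° = 708.7 N.
For equilibrium along the incline the friction force must supply f = m g sin θ + P = 733.9 + 172 = 905.9 N (positive meaning up-slope).
The static-friction ceiling is μ_s N = 0.57 × 708.7 = 404 N.
|905.9| exceeds 404 N, so the casting slips down-slope; friction is kinetic, f = μ_k N = 0.51×708.7 = 361 N.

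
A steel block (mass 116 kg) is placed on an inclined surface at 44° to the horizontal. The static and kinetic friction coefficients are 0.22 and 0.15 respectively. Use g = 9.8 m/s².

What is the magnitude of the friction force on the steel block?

f ≈ 123 N (up the incline)

The normal reaction is N = m g cos θ = 817.7 N.
Along the slope the weight component is m g sin θ = 789.7 N; friction must supply exactly this, acting up-slope.
Static friction can supply at most μ_s N = 179.9 N.
Since |789.7| > 179.9 N, static friction cannot hold it; the steel block slides down the incline and kinetic friction applies: f = μ_k N = 0.15 × 817.7 = 123 N.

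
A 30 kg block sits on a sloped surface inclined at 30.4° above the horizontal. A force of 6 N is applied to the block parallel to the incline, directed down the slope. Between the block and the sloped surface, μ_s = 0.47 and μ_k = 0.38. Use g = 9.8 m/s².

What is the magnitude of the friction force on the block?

f ≈ 96.4 N (up the incline)

Normal force: N = m g cos θ = 30 × 9.8 × cos 30.4° = 253.6 N.
Parallel to the incline, ΣF = 0 gives f = m g sin θ + P = 148.8 + 6 = 154.8 N (up-slope positive).
The static-friction ceiling is μ_s N = 0.47 × 253.6 = 119.2 N.
|154.8| exceeds 119.2 N, so the block slips down-slope; friction is kinetic, f = μ_k N = 0.38×253.6 = 96.4 N.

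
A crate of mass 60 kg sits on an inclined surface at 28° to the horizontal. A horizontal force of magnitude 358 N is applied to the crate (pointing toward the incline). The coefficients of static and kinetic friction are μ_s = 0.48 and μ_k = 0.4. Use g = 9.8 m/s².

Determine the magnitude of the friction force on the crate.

Normal direction: N = m g cos θ + P sin θ = 687.2 N.
Parallel to the incline: P cos θ − m g sin θ = 316.1 − 276 = 40.05 N; the friction needed to balance this is 40.05 N acting down the slope.
The limit of static friction is μ_s N = 329.9 N.
|f_req| = 40.05 ≤ 329.9 N → the crate is in equilibrium; friction equals the required value.

f ≈ 40 N (down the incline)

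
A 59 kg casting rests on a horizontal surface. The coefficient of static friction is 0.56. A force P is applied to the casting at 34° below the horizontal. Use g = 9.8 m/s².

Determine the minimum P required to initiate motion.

P ≈ 628 N

N = m g + P sin α (the push presses the casting into the horizontal surface).
At impending slip, P cos α = μ_s N = μ_s (m g + P sin α).
Solving: P (cos α − μ_s sin α) = μ_s m g → P = 0.56×578/(cos 34° − 0.56 sin 34°) = 324/0.5159 = 628 N.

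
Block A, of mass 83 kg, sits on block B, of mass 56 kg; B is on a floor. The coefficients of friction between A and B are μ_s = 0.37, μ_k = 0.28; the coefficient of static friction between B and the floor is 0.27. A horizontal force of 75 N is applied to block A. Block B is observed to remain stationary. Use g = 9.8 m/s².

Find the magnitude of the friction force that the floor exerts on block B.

Normal force at the A–B interface: N₁ = m_A g = 813.4 N.
So the A–B interface can sustain at most μ_s N₁ = 301 N of static friction.
P = 75 N is within that limit, so A and B move together (both at rest); the A–B friction is simply f₁ = P = 75 N.
By Newton's third law B feels 75 N forward from A. With B stationary, the floor's static friction on B balances it: f₂ = 75 N (well within μ_s(m_A+m_B)g = 367.8 N).

f ≈ 75 N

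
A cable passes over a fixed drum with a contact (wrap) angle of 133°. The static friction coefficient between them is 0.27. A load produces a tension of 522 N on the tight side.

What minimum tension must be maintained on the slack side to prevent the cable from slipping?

Capstan equation at impending slip: T_tight/T_slack = e^{μβ}.
β = 133° = 2.321 rad; e^{μβ} = e^{0.27×2.321} = 1.872.
T_slack = T_tight / e^{μβ} = 522 / 1.872 = 279 N.

T_min ≈ 279 N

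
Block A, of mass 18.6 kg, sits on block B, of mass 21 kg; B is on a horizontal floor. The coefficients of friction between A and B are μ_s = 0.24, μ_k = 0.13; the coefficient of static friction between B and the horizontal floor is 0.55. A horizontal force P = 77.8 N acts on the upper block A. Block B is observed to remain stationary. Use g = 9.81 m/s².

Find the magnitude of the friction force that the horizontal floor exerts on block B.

The normal force B exerts on A is simply A's weight, N₁ = 182.5 N.
So the A–B interface can sustain at most μ_s N₁ = 43.79 N of static friction.
Since P = 77.8 N > 43.79 N, A slides on B; the A–B friction is kinetic: f₁ = μ_k N₁ = 0.13×182.5 = 23.7 N.
B experiences an equal 23.7 N forward from A (third law). B is in equilibrium, so the floor supplies f₂ = 23.7 N of static friction (limit μ_s(m_A+m_B)g = 213.7 N, not exceeded).

f ≈ 23.7 N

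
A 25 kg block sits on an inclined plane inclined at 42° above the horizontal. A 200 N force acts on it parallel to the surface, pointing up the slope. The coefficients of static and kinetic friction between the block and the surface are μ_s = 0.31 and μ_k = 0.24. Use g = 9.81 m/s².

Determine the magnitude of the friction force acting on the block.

f ≈ 35.9 N (down the incline)

Perpendicular to the surface, N = m g cos θ = 25·9.81·cos 42° = 182.3 N.
The friction needed for equilibrium is m g sin θ − P = 164.1 − 200 = -35.9 N, measured positive up-slope.
Maximum static friction available: μ_s N = 0.31 × 182.3 = 56.5 N.
Since |-35.9| ≤ 56.5 N, static friction is sufficient; f equals the required value, not μ_s N.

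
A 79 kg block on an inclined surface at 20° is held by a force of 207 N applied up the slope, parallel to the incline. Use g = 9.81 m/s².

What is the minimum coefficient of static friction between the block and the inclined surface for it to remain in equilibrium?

N = m g cos θ = 728.3 N.
Friction must make up the shortfall along the incline: f = m g sin θ − P = 265.1 − 207 = 58.06 N.
At the threshold f = μ_s N, so μ_s,min = 58.06/728.3 = 0.0797.

μ_s,min ≈ 0.0797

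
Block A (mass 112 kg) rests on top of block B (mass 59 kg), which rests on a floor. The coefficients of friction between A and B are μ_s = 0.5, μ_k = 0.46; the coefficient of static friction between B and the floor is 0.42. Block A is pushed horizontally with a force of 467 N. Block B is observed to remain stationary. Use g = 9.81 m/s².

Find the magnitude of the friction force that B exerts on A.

f ≈ 467 N

Between the blocks, N₁ = m_A g = 1099 N.
So the A–B interface can sustain at most μ_s N₁ = 549.4 N of static friction.
P = 467 N is within that limit, so A and B move together (both at rest); the A–B friction is simply f₁ = P = 467 N.
B experiences an equal 467 N forward from A (third law). B is in equilibrium, so the floor supplies f₂ = 467 N of static friction (limit μ_s(m_A+m_B)g = 704.6 N, not exceeded).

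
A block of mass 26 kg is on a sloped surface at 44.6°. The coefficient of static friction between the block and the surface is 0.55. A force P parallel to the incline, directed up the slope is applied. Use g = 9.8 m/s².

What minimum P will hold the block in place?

The block tends to slide down (tan θ > μ_s), so at the point of impending slip friction acts up-slope at its limit: f = μ_s N.
P is parallel to the surface, so N = m g cos θ = 181 N.
Along the incline: P + μ_s N = m g sin θ, so P = 179 − 0.55×181 = 79.1 N.

P_min ≈ 79.1 N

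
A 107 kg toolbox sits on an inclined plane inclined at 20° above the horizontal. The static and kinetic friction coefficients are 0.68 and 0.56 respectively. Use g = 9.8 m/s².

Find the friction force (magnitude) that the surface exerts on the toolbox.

The normal reaction is N = m g cos θ = 985.4 N.
Along the slope the weight component is m g sin θ = 358.6 N; friction must supply exactly this, acting up-slope.
Maximum static friction available: μ_s N = 0.68 × 985.4 = 670 N.
Since |358.6| ≤ 670 N, no slip — friction simply equals what equilibrium demands.

f ≈ 359 N (up the incline)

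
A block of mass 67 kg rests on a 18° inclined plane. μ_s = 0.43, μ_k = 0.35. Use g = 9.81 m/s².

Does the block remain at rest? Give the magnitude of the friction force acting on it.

N = m g cos θ = 625 N.
Down-slope weight component: m g sin θ = 203 N.
μ_s N = 269 N.
203 ≤ 269 N, so it stays put; friction = 203 N.

f ≈ 203 N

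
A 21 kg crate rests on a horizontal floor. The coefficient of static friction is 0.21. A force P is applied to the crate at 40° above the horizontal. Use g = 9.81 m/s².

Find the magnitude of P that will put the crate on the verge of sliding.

N = m g − P sin α (the pull lifts the crate).
At impending slip, P cos α = μ_s N = μ_s (m g − P sin α).
Solving: P (cos α + μ_s sin α) = μ_s m g → P = 0.21×206/(cos 40° + 0.21 sin 40°) = 43.3/0.901 = 48 N.

P ≈ 48 N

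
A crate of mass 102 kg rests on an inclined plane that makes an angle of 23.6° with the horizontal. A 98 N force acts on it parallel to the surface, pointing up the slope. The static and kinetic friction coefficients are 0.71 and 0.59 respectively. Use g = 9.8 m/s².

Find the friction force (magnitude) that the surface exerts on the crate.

Normal force: N = m g cos θ = 102 × 9.8 × cos 23.6° = 916 N.
The friction needed for equilibrium is m g sin θ − P = 400.2 − 98 = 302.2 N, measured positive up-slope.
The static-friction ceiling is μ_s N = 0.71 × 916 = 650.4 N.
Since |302.2| ≤ 650.4 N, the crate remains in static equilibrium and friction takes exactly the required value.

f ≈ 302 N (up the incline)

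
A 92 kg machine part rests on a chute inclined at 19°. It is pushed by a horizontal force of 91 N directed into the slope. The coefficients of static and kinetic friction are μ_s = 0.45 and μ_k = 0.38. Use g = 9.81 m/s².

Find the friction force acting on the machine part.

f ≈ 208 N (up the incline)

The horizontal push has a component P sin θ into the surface, so N = m g cos θ + P sin θ = 853.3 + 29.63 = 883 N.
Parallel to the incline: P cos θ − m g sin θ = 86.04 − 293.8 = -207.8 N; the friction needed to balance this is 207.8 N acting up the slope.
The limit of static friction is μ_s N = 397.3 N.
|f_req| = 207.8 ≤ 397.3 N → the machine part is in equilibrium; friction equals the required value.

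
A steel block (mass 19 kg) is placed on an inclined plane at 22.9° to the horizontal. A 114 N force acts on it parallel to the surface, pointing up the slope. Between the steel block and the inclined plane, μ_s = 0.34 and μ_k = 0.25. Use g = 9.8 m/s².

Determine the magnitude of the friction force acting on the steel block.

f ≈ 41.5 N (down the incline)

Normal force: N = m g cos θ = 19 × 9.8 × cos 22.9° = 171.5 N.
Parallel to the incline, ΣF = 0 gives f = m g sin θ − P = 72.45 − 114 = -41.55 N (up-slope positive).
The static-friction ceiling is μ_s N = 0.34 × 171.5 = 58.32 N.
Since |-41.55| ≤ 58.32 N, the steel block remains in static equilibrium and friction takes exactly the required value.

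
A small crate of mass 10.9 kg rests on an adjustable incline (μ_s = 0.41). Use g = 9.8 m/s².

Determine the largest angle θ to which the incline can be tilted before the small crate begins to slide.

θ_max ≈ 22.3°

At the slip threshold, m g sin θ = μ_s · m g cos θ, so tan θ = μ_s.
θ_max = arctan(0.41) = 22.3°.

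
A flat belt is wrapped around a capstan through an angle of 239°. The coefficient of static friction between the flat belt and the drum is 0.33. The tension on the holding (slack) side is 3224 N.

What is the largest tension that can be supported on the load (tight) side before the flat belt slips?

At impending slip the capstan equation gives T₂/T₁ = e^{μβ} with β in radians.
β = 239° × π/180 = 4.171 rad.
e^{μβ} = e^{0.33×4.171} = 3.961.
T₂ = T₁ · e^{μβ} = 3224 × 3.961 = 12800 N.

T_max ≈ 12800 N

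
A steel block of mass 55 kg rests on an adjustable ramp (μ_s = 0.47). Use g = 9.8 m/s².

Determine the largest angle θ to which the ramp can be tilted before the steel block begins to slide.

θ_max ≈ 25.2°

At the slip threshold, m g sin θ = μ_s · m g cos θ, so tan θ = μ_s.
θ_max = arctan(0.47) = 25.2°.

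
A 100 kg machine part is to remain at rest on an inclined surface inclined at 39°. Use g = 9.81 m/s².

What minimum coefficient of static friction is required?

μ_s,min ≈ 0.81

At the slip threshold m g sin θ = μ_s m g cos θ, so μ_s,min = tan θ.
μ_s,min = tan 39° = 0.81.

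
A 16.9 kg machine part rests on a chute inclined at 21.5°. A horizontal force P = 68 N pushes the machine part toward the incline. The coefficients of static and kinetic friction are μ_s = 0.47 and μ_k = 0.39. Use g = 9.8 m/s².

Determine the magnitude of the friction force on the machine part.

The horizontal push has a component P sin θ into the surface, so N = m g cos θ + P sin θ = 154.1 + 24.92 = 179 N.
Parallel to the incline: P cos θ − m g sin θ = 63.27 − 60.7 = 2.568 N; the friction needed to balance this is 2.568 N acting down the slope.
Maximum static friction: μ_s N = 0.47 × 179 = 84.14 N.
|f_req| = 2.568 ≤ 84.14 N → the machine part is in equilibrium; friction equals the required value.

f ≈ 2.57 N (down the incline)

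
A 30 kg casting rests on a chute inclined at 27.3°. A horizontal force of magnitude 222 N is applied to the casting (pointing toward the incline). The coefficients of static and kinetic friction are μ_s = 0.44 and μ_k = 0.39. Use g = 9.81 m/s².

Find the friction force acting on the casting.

Normal direction: N = m g cos θ + P sin θ = 363.3 N.
Along the incline, the net driving force (taking up-slope positive) is P cos θ − m g sin θ = 197.3 − 135 = 62.29 N, so equilibrium requires friction f = -62.29 N (down-slope).
The limit of static friction is μ_s N = 159.9 N.
Since 62.29 N is within the 159.9 N limit, the casting stays put and friction is exactly 62.3 N.

f ≈ 62.3 N (down the incline)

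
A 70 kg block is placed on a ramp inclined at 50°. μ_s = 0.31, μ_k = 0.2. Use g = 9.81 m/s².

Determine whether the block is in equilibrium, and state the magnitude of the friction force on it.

N = m g cos θ = 441 N.
Down-slope weight component: m g sin θ = 526 N.
μ_s N = 137 N.
526 > 137 N, so it slides; kinetic friction f = μ_k N = 0.2×441 = 88.3 N.

f ≈ 88.3 N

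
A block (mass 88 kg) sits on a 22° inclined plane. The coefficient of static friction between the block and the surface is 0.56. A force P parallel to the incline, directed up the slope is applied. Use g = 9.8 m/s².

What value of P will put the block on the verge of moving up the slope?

P ≈ 771 N

At impending motion up the slope, friction acts down-slope at its limit: f = μ_s N.
P is parallel to the surface, so N = m g cos θ = 800 N.
Along the incline: P = m g sin θ + μ_s N = 323 + 0.56×800 = 771 N.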